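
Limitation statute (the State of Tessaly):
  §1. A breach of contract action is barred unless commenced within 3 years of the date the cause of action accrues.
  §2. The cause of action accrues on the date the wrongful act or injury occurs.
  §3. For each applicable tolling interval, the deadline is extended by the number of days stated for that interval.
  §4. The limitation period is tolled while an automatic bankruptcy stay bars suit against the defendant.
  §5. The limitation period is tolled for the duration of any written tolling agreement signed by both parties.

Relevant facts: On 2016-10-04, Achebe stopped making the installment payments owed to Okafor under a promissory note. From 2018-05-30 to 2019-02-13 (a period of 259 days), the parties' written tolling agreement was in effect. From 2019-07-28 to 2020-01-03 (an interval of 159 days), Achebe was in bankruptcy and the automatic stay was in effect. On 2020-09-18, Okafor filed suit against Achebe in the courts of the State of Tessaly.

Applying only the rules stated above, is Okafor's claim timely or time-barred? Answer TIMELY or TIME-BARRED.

The limitation period began to run on 2016-10-04.
3 years from 2016-10-04 is 2019-10-04.
The written tolling agreement from 2018-05-30 to 2019-02-13 tolled the period for 259 days, extending the deadline to 2020-06-19.
The period was tolled for 159 days by the automatic bankruptcy stay (2019-07-28 to 2020-01-03), pushing the deadline to 2020-11-25.
Okafor filed on 2020-09-18, before the 2020-11-25 deadline, so the action is timely.

TIMELY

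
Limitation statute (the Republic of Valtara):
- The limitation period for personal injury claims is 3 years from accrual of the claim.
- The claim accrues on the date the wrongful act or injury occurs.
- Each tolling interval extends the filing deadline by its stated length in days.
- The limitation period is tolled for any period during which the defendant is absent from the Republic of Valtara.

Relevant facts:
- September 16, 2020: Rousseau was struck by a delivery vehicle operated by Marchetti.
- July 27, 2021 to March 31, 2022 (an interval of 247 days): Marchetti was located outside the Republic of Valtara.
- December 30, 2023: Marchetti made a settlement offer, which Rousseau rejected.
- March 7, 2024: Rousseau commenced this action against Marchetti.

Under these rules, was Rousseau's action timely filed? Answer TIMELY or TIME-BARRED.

TIMELY

The limitation period began to run on September 16, 2020.
Adding the 3 years base period to September 16, 2020 gives a deadline of September 16, 2023, before any tolling.
The defendant's absence from the jurisdiction from July 27, 2021 to March 31, 2022 tolled the period for 247 days, extending the deadline to May 20, 2024.
Nothing else in the chronology tolls or restarts the period.
Filing on March 7, 2024 beat the May 20, 2024 deadline — the action is timely.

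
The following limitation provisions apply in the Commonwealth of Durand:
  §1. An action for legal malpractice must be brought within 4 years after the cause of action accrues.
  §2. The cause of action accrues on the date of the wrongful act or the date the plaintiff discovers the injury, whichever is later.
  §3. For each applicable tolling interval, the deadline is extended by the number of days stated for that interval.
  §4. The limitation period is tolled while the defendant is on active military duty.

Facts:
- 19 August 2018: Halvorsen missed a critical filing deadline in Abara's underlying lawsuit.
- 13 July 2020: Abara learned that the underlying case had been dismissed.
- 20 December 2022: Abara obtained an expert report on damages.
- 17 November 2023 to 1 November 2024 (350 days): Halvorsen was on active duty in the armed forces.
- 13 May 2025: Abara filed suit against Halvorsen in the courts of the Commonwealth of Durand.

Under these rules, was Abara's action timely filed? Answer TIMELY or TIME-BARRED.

TIMELY

Taking the later of the act (19 August 2018) and discovery (13 July 2020), the claim accrued on 13 July 2020.
Adding the 4 years base period to 13 July 2020 gives a deadline of 13 July 2024, before any tolling.
Because the defendant's active military service ran from 17 November 2023 to 1 November 2024, the deadline is extended by 350 days to 28 June 2025.
The other events in the timeline have no effect on the limitation period under the stated rules.
The 13 May 2025 filing precedes the 28 June 2025 deadline; the claim is timely.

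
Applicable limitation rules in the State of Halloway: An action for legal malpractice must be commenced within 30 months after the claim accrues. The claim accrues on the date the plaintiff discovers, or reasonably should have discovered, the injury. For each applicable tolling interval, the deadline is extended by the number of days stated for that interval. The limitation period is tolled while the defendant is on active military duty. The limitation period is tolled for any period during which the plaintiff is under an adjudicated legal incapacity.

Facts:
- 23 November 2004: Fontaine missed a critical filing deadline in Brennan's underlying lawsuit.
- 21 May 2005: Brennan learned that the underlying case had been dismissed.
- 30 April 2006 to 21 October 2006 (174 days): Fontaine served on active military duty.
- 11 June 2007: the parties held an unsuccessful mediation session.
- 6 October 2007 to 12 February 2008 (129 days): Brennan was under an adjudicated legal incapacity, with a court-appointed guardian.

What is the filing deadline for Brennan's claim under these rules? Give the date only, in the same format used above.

19 September 2008

Under the discovery rule, the claim accrued on 21 May 2005, when Brennan discovered the injury — not on the 23 November 2004 date of the underlying act.
The untolled deadline — 30 months after 21 May 2005 — is 21 November 2007.
Because the defendant's active military service ran from 30 April 2006 to 21 October 2006, the deadline is extended by 174 days to 13 May 2008.
The period was tolled for 129 days by the plaintiff's legal incapacity (6 October 2007 to 12 February 2008), pushing the deadline to 19 September 2008.
The other events in the timeline have no effect on the limitation period under the stated rules.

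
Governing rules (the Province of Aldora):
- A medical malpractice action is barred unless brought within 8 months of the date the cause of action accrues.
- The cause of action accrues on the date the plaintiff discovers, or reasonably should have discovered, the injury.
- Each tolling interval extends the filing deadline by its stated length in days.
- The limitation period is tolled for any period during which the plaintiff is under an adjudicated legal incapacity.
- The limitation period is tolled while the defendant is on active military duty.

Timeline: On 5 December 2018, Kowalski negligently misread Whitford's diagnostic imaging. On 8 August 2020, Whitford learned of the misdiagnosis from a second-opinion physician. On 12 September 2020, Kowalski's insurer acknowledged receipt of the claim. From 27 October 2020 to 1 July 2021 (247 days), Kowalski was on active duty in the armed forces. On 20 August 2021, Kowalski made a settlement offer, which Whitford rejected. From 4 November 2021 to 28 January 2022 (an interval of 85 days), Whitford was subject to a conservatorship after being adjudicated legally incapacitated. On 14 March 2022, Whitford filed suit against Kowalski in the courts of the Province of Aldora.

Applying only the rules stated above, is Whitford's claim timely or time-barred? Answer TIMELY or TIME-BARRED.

The claim did not accrue until Whitford discovered the injury on 8 August 2020; the 5 December 2018 act date does not start the clock under the stated rule.
Adding the 8 months base period to 8 August 2020 gives a deadline of 8 April 2021, before any tolling.
The defendant's active military service from 27 October 2020 to 1 July 2021 tolled the period for 247 days, extending the deadline to 11 December 2021.
The period was tolled for 85 days by the plaintiff's legal incapacity (4 November 2021 to 28 January 2022), pushing the deadline to 6 March 2022.
Nothing else in the chronology tolls or restarts the period.
Filing on 14 March 2022 missed the 6 March 2022 deadline — the action is time-barred.

TIME-BARRED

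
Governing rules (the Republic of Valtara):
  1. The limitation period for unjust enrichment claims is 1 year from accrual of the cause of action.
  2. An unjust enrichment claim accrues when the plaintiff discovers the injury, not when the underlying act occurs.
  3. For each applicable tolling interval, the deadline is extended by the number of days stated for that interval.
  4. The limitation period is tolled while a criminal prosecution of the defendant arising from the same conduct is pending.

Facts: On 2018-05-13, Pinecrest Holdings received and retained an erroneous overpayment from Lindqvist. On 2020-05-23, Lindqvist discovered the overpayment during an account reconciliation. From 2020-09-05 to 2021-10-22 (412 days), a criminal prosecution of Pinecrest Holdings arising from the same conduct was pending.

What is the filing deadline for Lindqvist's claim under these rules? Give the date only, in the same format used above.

Under the discovery rule, the claim accrued on 2020-05-23, when Lindqvist discovered the injury — not on the 2018-05-13 date of the underlying act.
Adding the 1 year base period to 2020-05-23 gives a deadline of 2021-05-23, before any tolling.
The pending criminal prosecution from 2020-09-05 to 2021-10-22 tolled the period for 412 days, extending the deadline to 2022-07-09.

2022-07-09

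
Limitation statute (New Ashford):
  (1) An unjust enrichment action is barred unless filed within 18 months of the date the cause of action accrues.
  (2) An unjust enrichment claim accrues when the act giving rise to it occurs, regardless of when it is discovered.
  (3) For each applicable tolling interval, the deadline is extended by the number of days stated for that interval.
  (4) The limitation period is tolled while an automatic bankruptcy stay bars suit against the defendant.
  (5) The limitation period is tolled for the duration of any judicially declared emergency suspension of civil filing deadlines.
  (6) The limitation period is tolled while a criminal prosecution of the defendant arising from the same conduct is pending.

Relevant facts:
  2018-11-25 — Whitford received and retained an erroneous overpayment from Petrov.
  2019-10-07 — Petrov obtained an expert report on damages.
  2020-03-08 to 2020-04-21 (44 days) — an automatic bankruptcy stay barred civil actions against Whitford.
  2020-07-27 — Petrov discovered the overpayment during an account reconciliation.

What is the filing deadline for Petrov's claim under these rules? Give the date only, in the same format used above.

2020-07-08

Because the rule ties accrual to occurrence, the claim accrued on 2018-11-25, not on the 2020-07-27 discovery date.
Adding the 18 months base period to 2018-11-25 gives a deadline of 2020-05-25, before any tolling.
The period was tolled for 44 days by the automatic bankruptcy stay (2020-03-08 to 2020-04-21), pushing the deadline to 2020-07-08.
None of the other events listed affects the running of the period under the stated rules.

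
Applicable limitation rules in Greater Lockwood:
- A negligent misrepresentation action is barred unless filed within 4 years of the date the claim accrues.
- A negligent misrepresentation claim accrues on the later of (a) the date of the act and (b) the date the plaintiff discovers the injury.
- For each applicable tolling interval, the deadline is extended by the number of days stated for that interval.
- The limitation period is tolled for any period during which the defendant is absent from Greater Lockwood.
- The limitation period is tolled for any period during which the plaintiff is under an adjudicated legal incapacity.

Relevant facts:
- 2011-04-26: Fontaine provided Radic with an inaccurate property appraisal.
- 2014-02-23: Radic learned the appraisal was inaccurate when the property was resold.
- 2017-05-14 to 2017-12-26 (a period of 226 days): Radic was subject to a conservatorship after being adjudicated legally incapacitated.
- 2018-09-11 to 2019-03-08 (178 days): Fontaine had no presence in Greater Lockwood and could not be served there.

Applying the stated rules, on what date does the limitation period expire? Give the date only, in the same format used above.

Because discovery on 2014-02-23 post-dates the 2011-04-26 act, accrual under the later-of rule falls on 2014-02-23.
Adding the 4 years base period to 2014-02-23 gives a deadline of 2018-02-23, before any tolling.
The plaintiff's legal incapacity from 2017-05-14 to 2017-12-26 tolled the period for 226 days, extending the deadline to 2018-10-07.
Because the defendant's absence from the jurisdiction ran from 2018-09-11 to 2019-03-08, the deadline is extended by 178 days to 2019-04-03.

2019-04-03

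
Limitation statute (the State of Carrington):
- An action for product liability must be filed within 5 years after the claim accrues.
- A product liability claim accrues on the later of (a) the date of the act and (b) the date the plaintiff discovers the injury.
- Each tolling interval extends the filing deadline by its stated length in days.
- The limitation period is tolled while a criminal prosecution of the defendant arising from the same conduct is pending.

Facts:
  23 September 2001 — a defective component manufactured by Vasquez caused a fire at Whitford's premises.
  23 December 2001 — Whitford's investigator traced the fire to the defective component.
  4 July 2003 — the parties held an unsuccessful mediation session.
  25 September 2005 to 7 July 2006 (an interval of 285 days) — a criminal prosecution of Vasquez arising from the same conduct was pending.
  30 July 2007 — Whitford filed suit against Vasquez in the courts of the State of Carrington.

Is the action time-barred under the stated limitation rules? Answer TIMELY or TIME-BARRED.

Taking the later of the act (23 September 2001) and discovery (23 December 2001), the claim accrued on 23 December 2001.
Adding the 5 years base period to 23 December 2001 gives a deadline of 23 December 2006, before any tolling.
The pending criminal prosecution from 25 September 2005 to 7 July 2006 tolled the period for 285 days, extending the deadline to 4 October 2007.
Nothing else in the chronology tolls or restarts the period.
Whitford filed on 30 July 2007, before the 4 October 2007 deadline, so the action is timely.

TIMELY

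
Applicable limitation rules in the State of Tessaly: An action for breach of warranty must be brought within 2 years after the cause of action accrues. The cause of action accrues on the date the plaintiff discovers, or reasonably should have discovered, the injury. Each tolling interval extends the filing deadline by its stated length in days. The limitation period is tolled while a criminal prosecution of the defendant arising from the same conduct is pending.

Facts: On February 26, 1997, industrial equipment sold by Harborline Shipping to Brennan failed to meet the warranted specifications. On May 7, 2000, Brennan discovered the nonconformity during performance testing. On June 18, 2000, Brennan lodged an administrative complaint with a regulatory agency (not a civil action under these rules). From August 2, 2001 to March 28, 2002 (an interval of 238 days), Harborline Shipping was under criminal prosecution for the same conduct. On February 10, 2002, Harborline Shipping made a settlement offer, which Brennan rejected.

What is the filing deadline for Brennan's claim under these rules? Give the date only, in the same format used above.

The claim did not accrue until Brennan discovered the injury on May 7, 2000; the February 26, 1997 act date does not start the clock under the stated rule.
The untolled deadline — 2 years after May 7, 2000 — is May 7, 2002.
Because the pending criminal prosecution ran from August 2, 2001 to March 28, 2002, the deadline is extended by 238 days to December 31, 2002.
The other events in the timeline have no effect on the limitation period under the stated rules.

December 31, 2002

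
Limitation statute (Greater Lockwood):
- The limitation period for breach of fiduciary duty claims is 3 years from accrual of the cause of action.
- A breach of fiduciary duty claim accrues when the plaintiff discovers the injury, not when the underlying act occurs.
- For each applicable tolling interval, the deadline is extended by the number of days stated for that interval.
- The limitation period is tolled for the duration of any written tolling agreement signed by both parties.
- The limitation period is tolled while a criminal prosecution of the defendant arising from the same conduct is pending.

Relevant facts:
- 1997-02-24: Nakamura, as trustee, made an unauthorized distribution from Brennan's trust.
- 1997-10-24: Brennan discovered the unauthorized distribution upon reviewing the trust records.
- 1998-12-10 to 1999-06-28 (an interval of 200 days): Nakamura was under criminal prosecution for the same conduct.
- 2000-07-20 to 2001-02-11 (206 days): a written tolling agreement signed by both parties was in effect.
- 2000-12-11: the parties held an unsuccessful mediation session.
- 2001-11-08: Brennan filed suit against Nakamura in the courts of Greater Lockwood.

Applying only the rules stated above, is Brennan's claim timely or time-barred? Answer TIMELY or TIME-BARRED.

Accrual is tied to discovery, so the period began on 1997-10-24 rather than on 1997-02-24 when the act occurred.
Adding the 3 years base period to 1997-10-24 gives a deadline of 2000-10-24, before any tolling.
The period was tolled for 200 days by the pending criminal prosecution (1998-12-10 to 1999-06-28), pushing the deadline to 2001-05-12.
The period was tolled for 206 days by the written tolling agreement (2000-07-20 to 2001-02-11), pushing the deadline to 2001-12-04.
None of the other events listed affects the running of the period under the stated rules.
Brennan filed on 2001-11-08, before the 2001-12-04 deadline, so the action is timely.

TIMELY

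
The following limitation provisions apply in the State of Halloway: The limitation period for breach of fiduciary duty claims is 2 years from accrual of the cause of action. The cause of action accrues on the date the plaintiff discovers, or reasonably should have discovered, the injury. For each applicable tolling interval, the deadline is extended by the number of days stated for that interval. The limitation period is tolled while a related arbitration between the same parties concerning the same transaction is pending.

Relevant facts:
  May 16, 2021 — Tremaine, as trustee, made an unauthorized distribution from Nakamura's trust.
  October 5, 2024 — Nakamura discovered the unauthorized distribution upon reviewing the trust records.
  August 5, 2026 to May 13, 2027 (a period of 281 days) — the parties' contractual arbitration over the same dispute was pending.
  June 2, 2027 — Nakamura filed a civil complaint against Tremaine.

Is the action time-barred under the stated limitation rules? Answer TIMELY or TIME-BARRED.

Under the discovery rule, the claim accrued on October 5, 2024, when Nakamura discovered the injury — not on the May 16, 2021 date of the underlying act.
2 years from October 5, 2024 is October 5, 2026.
The pending related arbitration from August 5, 2026 to May 13, 2027 tolled the period for 281 days, extending the deadline to July 13, 2027.
The June 2, 2027 filing precedes the July 13, 2027 deadline; the claim is timely.

TIMELY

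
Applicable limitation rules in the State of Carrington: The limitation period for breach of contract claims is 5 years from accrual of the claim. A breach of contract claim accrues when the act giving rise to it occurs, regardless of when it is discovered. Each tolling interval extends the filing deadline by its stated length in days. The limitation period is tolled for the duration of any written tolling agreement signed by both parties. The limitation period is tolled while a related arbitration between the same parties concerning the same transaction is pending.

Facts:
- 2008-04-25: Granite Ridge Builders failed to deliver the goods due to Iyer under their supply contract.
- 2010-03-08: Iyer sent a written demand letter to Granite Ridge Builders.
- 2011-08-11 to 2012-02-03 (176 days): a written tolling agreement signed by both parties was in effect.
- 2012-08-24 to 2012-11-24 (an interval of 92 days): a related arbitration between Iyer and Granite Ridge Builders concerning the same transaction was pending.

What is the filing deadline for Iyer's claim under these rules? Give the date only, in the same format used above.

2014-01-18

The claim accrued on 2008-04-25, the date of the act.
Adding the 5 years base period to 2008-04-25 gives a deadline of 2013-04-25, before any tolling.
The written tolling agreement from 2011-08-11 to 2012-02-03 tolled the period for 176 days, extending the deadline to 2013-10-18.
The period was tolled for 92 days by the pending related arbitration (2012-08-24 to 2012-11-24), pushing the deadline to 2014-01-18.
None of the other events listed affects the running of the period under the stated rules.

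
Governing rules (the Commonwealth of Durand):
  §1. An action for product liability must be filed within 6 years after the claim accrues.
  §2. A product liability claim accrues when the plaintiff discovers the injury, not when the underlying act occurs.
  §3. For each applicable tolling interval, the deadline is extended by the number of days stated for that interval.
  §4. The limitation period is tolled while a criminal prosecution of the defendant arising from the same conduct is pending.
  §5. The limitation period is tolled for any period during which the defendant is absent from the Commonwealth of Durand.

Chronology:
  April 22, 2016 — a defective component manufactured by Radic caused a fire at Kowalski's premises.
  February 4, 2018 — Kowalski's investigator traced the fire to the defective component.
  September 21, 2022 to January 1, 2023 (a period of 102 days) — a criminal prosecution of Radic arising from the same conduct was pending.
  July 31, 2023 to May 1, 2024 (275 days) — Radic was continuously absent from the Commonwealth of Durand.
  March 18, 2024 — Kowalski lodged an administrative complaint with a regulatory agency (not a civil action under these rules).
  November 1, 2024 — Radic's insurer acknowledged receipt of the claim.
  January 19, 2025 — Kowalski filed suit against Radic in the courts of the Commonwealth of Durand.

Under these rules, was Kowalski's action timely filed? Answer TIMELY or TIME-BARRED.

TIMELY

The claim did not accrue until Kowalski discovered the injury on February 4, 2018; the April 22, 2016 act date does not start the clock under the stated rule.
The untolled deadline — 6 years after February 4, 2018 — is February 4, 2024.
The period was tolled for 102 days by the pending criminal prosecution (September 21, 2022 to January 1, 2023), pushing the deadline to May 16, 2024.
Because the defendant's absence from the jurisdiction ran from July 31, 2023 to May 1, 2024, the deadline is extended by 275 days to February 15, 2025.
Nothing else in the chronology tolls or restarts the period.
Filing on January 19, 2025 beat the February 15, 2025 deadline — the action is timely.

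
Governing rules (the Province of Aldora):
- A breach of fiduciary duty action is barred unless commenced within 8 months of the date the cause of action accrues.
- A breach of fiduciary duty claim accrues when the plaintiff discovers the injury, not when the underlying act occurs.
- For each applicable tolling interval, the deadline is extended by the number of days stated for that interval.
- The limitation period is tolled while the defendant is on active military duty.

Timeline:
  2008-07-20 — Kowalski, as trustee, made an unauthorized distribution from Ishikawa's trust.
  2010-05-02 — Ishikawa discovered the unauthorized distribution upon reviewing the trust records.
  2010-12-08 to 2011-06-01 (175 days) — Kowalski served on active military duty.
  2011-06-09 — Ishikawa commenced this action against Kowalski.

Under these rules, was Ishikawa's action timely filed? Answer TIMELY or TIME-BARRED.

Accrual is tied to discovery, so the period began on 2010-05-02 rather than on 2008-07-20 when the act occurred.
The untolled deadline — 8 months after 2010-05-02 — is 2011-01-02.
The period was tolled for 175 days by the defendant's active military service (2010-12-08 to 2011-06-01), pushing the deadline to 2011-06-26.
Ishikawa filed on 2011-06-09, before the 2011-06-26 deadline, so the action is timely.

TIMELY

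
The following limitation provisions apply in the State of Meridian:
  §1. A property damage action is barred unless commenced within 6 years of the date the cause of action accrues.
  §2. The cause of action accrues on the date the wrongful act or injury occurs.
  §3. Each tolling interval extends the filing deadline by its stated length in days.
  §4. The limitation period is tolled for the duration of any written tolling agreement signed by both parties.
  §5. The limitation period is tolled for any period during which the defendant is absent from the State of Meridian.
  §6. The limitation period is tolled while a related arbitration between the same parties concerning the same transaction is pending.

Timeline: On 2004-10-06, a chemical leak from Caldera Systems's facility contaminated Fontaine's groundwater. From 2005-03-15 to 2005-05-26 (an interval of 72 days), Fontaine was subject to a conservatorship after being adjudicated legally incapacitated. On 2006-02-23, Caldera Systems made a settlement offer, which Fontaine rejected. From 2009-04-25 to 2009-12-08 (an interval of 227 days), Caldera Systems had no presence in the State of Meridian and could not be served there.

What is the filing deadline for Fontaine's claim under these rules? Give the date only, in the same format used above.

The limitation period began to run on 2004-10-06.
Adding the 6 years base period to 2004-10-06 gives a deadline of 2010-10-06, before any tolling.
The defendant's absence from the jurisdiction from 2009-04-25 to 2009-12-08 tolled the period for 227 days, extending the deadline to 2011-05-21.
Although the plaintiff's incapacity ran from 2005-03-15 to 2005-05-26, the stated rules do not make that a tolling event, so it is disregarded.
The other events in the timeline have no effect on the limitation period under the stated rules.

2011-05-21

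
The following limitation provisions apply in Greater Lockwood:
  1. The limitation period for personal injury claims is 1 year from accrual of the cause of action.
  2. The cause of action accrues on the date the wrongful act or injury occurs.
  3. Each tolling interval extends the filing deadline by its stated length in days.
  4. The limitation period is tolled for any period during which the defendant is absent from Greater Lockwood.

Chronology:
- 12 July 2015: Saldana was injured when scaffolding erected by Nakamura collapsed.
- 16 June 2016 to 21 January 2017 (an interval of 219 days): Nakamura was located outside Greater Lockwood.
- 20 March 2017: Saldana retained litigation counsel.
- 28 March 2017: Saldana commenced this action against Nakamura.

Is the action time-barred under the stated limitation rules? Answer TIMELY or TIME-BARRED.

The cause of action accrued on 12 July 2015, the date of the act.
1 year from 12 July 2015 is 12 July 2016.
The period was tolled for 219 days by the defendant's absence from the jurisdiction (16 June 2016 to 21 January 2017), pushing the deadline to 16 February 2017.
The other events in the timeline have no effect on the limitation period under the stated rules.
Saldana filed on 28 March 2017, after the 16 February 2017 deadline, so the action is time-barred.

TIME-BARRED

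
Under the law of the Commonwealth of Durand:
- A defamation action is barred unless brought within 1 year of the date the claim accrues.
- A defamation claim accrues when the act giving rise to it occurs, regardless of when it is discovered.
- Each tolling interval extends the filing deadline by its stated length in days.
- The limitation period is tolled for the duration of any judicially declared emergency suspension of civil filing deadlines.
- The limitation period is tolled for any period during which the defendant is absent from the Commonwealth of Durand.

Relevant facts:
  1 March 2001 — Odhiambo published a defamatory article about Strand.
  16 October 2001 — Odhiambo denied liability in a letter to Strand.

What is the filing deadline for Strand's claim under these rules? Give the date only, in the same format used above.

The limitation period began to run on 1 March 2001.
1 year from 1 March 2001 is 1 March 2002.
None of the other events listed affects the running of the period under the stated rules.

1 March 2002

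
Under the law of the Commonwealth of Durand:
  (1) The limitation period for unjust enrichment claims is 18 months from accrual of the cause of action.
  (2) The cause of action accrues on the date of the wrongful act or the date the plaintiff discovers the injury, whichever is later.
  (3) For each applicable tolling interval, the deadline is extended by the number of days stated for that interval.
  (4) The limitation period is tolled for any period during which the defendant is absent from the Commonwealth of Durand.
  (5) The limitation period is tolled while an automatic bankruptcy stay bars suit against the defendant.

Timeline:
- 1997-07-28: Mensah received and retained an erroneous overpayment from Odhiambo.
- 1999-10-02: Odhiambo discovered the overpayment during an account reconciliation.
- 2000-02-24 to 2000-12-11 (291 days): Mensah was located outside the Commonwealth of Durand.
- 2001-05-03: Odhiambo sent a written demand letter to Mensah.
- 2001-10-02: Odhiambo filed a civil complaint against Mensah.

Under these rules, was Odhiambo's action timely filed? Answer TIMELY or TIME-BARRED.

Because discovery on 1999-10-02 post-dates the 1997-07-28 act, accrual under the later-of rule falls on 1999-10-02.
18 months from 1999-10-02 is 2001-04-02.
The defendant's absence from the jurisdiction from 2000-02-24 to 2000-12-11 tolled the period for 291 days, extending the deadline to 2002-01-18.
None of the other events listed affects the running of the period under the stated rules.
Odhiambo filed on 2001-10-02, before the 2002-01-18 deadline, so the action is timely.

TIMELY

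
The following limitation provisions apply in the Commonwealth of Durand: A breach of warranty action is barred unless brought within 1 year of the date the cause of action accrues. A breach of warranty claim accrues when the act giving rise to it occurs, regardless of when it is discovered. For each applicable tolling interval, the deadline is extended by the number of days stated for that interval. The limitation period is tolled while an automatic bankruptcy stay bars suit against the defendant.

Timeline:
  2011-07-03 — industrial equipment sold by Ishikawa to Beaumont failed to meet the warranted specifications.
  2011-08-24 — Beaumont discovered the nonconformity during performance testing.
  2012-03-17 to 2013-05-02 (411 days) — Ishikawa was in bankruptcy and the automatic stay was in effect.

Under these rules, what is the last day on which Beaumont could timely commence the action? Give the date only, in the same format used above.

2013-08-18

The claim accrued on 2011-07-03, when the wrongful act occurred; under the stated occurrence rule the 2011-08-24 discovery does not delay accrual.
Adding the 1 year base period to 2011-07-03 gives a deadline of 2012-07-03, before any tolling.
The period was tolled for 411 days by the automatic bankruptcy stay (2012-03-17 to 2013-05-02), pushing the deadline to 2013-08-18.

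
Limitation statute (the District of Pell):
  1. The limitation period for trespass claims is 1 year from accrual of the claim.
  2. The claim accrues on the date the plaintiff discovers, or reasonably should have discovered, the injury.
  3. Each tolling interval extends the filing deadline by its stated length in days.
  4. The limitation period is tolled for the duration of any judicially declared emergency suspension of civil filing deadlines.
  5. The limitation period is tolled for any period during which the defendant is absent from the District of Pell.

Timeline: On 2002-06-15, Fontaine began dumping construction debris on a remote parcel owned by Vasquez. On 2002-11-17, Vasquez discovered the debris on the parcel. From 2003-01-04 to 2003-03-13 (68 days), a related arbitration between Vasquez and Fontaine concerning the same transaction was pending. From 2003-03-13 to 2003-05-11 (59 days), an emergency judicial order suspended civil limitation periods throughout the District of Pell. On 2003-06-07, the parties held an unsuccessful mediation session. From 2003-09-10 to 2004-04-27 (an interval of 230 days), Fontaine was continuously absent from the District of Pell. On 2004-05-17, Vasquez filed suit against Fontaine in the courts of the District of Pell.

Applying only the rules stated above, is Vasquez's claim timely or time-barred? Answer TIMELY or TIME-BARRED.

Accrual is tied to discovery, so the period began on 2002-11-17 rather than on 2002-06-15 when the act occurred.
The untolled deadline — 1 year after 2002-11-17 — is 2003-11-17.
Because the emergency suspension of filing deadlines ran from 2003-03-13 to 2003-05-11, the deadline is extended by 59 days to 2004-01-15.
The defendant's absence from the jurisdiction from 2003-09-10 to 2004-04-27 tolled the period for 230 days, extending the deadline to 2004-09-01.
Although a pending arbitration ran from 2003-01-04 to 2003-03-13, the stated rules do not make that a tolling event, so it is disregarded.
Nothing else in the chronology tolls or restarts the period.
Vasquez filed on 2004-05-17, before the 2004-09-01 deadline, so the action is timely.

TIMELY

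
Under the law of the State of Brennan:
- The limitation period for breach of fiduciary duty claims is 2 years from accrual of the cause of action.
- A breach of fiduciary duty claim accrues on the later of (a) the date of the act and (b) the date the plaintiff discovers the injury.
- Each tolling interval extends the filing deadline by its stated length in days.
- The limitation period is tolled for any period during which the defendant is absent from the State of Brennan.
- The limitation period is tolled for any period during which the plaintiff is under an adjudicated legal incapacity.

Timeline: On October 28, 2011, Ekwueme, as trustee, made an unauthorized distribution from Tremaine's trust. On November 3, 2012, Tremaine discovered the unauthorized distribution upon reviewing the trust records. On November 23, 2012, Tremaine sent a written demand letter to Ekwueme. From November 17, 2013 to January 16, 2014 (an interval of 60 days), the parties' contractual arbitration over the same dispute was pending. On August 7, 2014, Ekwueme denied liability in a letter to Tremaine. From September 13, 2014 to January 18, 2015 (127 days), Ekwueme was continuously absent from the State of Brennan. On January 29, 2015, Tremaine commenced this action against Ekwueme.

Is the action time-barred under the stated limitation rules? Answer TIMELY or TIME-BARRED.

Because discovery on November 3, 2012 post-dates the October 28, 2011 act, accrual under the later-of rule falls on November 3, 2012.
The untolled deadline — 2 years after November 3, 2012 — is November 3, 2014.
The defendant's absence from the jurisdiction from September 13, 2014 to January 18, 2015 tolled the period for 127 days, extending the deadline to March 10, 2015.
Although a pending arbitration ran from November 17, 2013 to January 16, 2014, the stated rules do not make that a tolling event, so it is disregarded.
None of the other events listed affects the running of the period under the stated rules.
Tremaine filed on January 29, 2015, before the March 10, 2015 deadline, so the action is timely.

TIMELY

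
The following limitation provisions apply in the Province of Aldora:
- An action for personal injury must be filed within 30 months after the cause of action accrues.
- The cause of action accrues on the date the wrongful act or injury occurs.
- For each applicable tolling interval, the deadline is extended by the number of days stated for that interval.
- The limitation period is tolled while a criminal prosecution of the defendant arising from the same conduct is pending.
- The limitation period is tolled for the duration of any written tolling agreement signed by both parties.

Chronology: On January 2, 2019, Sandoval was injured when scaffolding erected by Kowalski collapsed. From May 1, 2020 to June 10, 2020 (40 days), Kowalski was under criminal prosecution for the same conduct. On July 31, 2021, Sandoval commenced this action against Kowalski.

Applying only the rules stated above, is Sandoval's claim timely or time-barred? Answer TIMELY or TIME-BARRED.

The cause of action accrued on January 2, 2019, the date of the act.
30 months from January 2, 2019 is July 2, 2021.
Because the pending criminal prosecution ran from May 1, 2020 to June 10, 2020, the deadline is extended by 40 days to August 11, 2021.
Sandoval filed on July 31, 2021, before the August 11, 2021 deadline, so the action is timely.

TIMELY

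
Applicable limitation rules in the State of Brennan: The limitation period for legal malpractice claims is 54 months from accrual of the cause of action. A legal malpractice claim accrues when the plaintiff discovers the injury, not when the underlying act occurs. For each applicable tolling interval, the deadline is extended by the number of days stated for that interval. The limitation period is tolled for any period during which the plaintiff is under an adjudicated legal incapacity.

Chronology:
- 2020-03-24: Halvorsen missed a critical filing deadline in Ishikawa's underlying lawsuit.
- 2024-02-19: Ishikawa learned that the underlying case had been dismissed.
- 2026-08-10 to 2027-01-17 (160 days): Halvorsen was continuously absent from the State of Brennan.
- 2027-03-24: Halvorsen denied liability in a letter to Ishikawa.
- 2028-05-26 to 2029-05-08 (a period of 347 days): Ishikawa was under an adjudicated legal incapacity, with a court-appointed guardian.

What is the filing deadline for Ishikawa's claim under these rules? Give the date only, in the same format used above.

The claim did not accrue until Ishikawa discovered the injury on 2024-02-19; the 2020-03-24 act date does not start the clock under the stated rule.
54 months from 2024-02-19 is 2028-08-19.
The period was tolled for 347 days by the plaintiff's legal incapacity (2028-05-26 to 2029-05-08), pushing the deadline to 2029-08-01.
The defendant's absence from the jurisdiction from 2026-08-10 to 2027-01-17 does not toll the period, because no stated rule makes the defendant's absence a tolling event.
The other events in the timeline have no effect on the limitation period under the stated rules.

2029-08-01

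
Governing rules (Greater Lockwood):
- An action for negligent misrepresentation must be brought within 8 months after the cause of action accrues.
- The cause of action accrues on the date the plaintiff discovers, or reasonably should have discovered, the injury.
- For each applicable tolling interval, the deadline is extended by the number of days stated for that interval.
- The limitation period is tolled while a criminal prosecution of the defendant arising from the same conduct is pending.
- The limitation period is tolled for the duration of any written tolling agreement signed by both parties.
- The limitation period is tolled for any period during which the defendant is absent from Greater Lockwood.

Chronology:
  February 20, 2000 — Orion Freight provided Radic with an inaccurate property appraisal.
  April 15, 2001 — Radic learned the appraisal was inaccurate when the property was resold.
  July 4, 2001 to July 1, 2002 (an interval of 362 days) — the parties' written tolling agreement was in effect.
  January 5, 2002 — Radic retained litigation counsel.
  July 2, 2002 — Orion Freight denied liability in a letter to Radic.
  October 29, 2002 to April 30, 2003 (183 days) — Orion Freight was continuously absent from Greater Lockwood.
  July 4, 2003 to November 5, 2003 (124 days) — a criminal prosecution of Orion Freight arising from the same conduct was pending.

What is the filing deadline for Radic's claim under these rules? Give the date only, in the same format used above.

June 13, 2003

The claim did not accrue until Radic discovered the injury on April 15, 2001; the February 20, 2000 act date does not start the clock under the stated rule.
The untolled deadline — 8 months after April 15, 2001 — is December 15, 2001.
Because the written tolling agreement ran from July 4, 2001 to July 1, 2002, the deadline is extended by 362 days to December 12, 2002.
The period was tolled for 183 days by the defendant's absence from the jurisdiction (October 29, 2002 to April 30, 2003), pushing the deadline to June 13, 2003.
The pending criminal prosecution from July 4, 2003 to November 5, 2003 began after the period had already run on June 13, 2003, so it has no tolling effect.
Nothing else in the chronology tolls or restarts the period.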